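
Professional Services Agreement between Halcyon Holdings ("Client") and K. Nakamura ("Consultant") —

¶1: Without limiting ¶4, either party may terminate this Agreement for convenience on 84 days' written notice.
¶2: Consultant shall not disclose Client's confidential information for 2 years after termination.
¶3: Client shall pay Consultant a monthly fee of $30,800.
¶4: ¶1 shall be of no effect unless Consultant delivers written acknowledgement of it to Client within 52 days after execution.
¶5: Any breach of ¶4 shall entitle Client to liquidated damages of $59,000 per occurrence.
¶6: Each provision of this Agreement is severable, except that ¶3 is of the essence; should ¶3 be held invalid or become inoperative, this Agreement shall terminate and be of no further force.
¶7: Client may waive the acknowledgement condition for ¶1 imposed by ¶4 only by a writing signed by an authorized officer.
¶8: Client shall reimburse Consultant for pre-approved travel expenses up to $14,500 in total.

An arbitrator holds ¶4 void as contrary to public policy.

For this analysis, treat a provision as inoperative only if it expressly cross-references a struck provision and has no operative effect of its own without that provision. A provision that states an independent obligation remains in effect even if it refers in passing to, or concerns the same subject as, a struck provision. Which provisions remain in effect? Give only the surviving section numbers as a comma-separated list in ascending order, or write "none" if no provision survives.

1, 2, 3, 6, 8

¶4 is struck. ¶5 operates only by reference to ¶4, so it falls with ¶4. ¶7 has no operative effect of its own apart from ¶4 and is therefore inoperative. Although ¶1 refers to ¶4, its operative terms do not depend on ¶4, so it remains in effect. ¶6 makes ¶3 an essential term, but ¶3 is unaffected, so the severability proviso in ¶6 preserves the remaining provisions. ¶1, ¶2, ¶3, ¶6, and ¶8 remain in effect.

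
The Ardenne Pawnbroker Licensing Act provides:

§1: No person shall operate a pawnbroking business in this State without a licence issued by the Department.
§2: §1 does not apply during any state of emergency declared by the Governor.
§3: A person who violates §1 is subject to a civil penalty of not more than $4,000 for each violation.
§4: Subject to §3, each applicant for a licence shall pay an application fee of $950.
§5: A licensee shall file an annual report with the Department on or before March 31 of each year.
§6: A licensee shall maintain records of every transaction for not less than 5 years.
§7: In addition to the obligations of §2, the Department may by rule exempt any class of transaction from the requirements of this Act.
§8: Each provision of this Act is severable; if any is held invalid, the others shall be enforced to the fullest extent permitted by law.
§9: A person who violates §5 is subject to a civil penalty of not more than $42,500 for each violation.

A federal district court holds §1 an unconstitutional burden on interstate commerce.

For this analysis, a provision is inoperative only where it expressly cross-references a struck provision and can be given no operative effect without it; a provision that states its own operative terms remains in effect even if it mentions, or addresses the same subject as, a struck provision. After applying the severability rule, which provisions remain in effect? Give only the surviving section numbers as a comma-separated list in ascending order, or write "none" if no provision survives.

§1 is struck. The only function of §2 is the emergency suspension of §1, so it cannot stand once §1 is removed. §3 merely fixes the civil penalty for violating §1; with §1 gone it has nothing to operate on and falls away. §7 mentions §2 but its own obligation stands independently of §2, so §7 is not affected. Although §4 refers to §3, its operative terms do not depend on §3, so it remains in effect. §8 is a severability clause and preserves every provision that can still be given independent effect. The provisions still in force are §4, §5, §6, §7, §8, and §9.

4, 5, 6, 7, 8, 9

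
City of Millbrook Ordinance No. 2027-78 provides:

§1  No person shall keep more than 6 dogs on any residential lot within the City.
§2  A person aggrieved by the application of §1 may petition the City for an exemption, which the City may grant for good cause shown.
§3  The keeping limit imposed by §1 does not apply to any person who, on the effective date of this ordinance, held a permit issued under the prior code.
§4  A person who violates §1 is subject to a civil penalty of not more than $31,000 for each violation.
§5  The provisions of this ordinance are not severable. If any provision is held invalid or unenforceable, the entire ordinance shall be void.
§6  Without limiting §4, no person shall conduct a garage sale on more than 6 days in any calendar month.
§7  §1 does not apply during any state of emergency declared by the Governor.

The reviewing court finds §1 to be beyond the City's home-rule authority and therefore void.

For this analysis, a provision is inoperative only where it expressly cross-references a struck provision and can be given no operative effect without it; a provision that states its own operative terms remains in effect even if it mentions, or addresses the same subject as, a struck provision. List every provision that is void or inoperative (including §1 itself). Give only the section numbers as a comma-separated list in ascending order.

1, 2, 3, 4, 5, 6, 7

§1 is struck. The only function of §2 is the exemption procedure for §1, so it cannot stand once §1 is removed. §3 merely fixes the grandfather exemption from §1; with §1 gone it has nothing to operate on and falls away. The only function of §4 is the civil penalty for violating §1, so it cannot stand once §1 is removed. §7 merely fixes the emergency suspension of §1; with §1 gone it has nothing to operate on and falls away. §5 provides that the ordinance is not severable, so the invalidity of any one provision voids the entire ordinance. No provision of the ordinance survives.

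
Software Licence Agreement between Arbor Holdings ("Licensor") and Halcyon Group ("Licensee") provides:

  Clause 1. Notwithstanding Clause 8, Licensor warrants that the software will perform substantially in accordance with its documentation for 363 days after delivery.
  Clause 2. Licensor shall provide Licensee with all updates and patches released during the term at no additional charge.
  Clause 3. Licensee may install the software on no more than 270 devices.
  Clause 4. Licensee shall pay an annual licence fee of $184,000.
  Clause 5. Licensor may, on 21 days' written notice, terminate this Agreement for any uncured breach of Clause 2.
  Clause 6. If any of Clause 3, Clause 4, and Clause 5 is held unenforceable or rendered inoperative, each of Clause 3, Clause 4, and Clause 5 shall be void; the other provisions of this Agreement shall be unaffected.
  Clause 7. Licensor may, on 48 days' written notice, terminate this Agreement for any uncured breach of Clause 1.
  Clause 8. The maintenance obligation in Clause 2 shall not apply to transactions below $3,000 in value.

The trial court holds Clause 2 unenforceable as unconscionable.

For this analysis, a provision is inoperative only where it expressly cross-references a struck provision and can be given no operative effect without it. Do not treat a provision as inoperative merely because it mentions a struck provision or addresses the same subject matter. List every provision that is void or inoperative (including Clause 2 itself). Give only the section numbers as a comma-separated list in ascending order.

2, 3, 4, 5, 8

Clause 2 is struck. Clause 5 merely fixes the termination right for breach of Clause 2; with Clause 2 gone it has nothing to operate on and falls away. The whole of Clause 8 is the carve-out from the maintenance obligation, defined by reference to Clause 2, so Clause 8 cannot stand once Clause 2 is removed. Although Clause 1 refers to Clause 8, its operative terms do not depend on Clause 8, so it remains in effect. Clause 6 declares Clause 3, Clause 4, and Clause 5 mutually dependent; since one of them has fallen, all of them are of no effect. That brings down Clause 3 and Clause 4 as well. The remainder continues in force under Clause 6. Clause 1, Clause 6, and Clause 7 remain in effect.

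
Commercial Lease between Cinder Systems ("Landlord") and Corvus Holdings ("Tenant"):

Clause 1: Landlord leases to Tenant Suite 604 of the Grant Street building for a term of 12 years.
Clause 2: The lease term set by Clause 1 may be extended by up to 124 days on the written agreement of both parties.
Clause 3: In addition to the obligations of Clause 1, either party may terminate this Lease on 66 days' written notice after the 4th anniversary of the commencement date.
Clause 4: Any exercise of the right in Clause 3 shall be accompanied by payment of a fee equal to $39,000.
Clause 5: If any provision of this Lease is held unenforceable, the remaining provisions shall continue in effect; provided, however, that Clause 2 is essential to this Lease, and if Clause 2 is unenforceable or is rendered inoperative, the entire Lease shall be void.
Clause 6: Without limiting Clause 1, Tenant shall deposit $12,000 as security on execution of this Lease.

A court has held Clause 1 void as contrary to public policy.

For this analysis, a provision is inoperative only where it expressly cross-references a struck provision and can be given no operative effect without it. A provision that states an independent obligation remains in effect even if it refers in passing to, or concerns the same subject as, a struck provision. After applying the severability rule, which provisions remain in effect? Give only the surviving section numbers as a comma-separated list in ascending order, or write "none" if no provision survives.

none

Clause 1 is struck. The whole of Clause 2 is the extension of the lease term, defined by reference to Clause 1, so Clause 2 cannot stand once Clause 1 is removed. Clause 5 makes Clause 2 an essential term, and Clause 2 has been rendered inoperative by the cascade; under Clause 5, the entire Lease is therefore void. No provision of the Lease survives.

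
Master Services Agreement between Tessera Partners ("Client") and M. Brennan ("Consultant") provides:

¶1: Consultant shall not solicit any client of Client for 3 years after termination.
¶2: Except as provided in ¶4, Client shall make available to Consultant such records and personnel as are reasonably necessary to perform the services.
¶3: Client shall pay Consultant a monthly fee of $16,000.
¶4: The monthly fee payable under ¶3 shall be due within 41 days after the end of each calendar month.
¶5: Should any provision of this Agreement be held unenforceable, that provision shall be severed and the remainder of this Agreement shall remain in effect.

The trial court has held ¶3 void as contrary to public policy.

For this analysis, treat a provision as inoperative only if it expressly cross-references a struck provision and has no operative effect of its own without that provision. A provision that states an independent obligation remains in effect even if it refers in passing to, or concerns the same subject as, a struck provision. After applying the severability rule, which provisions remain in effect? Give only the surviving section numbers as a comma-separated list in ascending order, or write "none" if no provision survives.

¶3 is struck. ¶4 operates only by reference to ¶3, so it falls with ¶3. ¶2 mentions ¶4 but its own obligation stands independently of ¶4, so ¶2 is not affected. ¶5 is a severability clause and preserves every provision that can still be given independent effect. That leaves ¶1, ¶2, and ¶5 in effect.

1, 2, 5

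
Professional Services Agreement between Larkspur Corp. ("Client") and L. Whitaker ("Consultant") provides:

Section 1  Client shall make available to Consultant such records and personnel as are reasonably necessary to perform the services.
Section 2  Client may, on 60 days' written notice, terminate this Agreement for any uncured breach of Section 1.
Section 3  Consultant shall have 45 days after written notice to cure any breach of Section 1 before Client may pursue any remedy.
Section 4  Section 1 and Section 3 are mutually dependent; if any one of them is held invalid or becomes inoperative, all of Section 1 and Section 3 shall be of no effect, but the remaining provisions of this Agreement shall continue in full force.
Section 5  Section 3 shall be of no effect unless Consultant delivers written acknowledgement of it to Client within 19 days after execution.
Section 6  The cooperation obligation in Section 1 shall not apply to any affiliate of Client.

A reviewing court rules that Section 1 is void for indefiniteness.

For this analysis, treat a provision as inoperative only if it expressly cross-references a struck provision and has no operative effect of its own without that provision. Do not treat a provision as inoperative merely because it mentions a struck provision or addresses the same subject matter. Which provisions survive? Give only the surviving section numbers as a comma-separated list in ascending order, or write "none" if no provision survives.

Section 1 is struck. Section 2 operates only by reference to Section 1, so it falls with Section 1. Section 3 has no operative effect of its own apart from Section 1 and is therefore inoperative. The whole of Section 6 is the carve-out from the cooperation obligation, defined by reference to Section 1, so Section 6 cannot stand once Section 1 is removed. Section 5 operates only by reference to Section 3, so it falls with Section 3. Section 4 declares Section 1 and Section 3 mutually dependent; since one of them has fallen, all of them are of no effect. The remainder continues in force under Section 4. Only Section 4 remains in effect.

4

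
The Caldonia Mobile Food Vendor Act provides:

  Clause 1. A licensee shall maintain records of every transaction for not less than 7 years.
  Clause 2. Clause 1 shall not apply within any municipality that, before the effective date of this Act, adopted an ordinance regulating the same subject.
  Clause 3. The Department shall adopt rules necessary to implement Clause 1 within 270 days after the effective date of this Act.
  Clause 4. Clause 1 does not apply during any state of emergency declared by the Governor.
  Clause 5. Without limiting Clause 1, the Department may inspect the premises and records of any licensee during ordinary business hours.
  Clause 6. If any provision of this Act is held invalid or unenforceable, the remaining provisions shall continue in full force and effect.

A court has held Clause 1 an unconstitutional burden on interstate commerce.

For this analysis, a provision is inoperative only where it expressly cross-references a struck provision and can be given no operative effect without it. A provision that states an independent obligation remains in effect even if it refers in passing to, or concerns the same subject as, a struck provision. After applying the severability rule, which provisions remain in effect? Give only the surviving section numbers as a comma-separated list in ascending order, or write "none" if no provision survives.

Clause 1 is struck. Clause 2 merely fixes the local-preemption carve-out from Clause 1; with Clause 1 gone it has nothing to operate on and falls away. The only function of Clause 3 is the rulemaking mandate for Clause 1, so it cannot stand once Clause 1 is removed. The only function of Clause 4 is the emergency suspension of Clause 1, so it cannot stand once Clause 1 is removed. Although Clause 5 refers to Clause 1, its operative terms do not depend on Clause 1, so it remains in effect. Clause 6 is a severability clause and preserves every provision that can still be given independent effect. That leaves Clause 5 and Clause 6 in effect.

5, 6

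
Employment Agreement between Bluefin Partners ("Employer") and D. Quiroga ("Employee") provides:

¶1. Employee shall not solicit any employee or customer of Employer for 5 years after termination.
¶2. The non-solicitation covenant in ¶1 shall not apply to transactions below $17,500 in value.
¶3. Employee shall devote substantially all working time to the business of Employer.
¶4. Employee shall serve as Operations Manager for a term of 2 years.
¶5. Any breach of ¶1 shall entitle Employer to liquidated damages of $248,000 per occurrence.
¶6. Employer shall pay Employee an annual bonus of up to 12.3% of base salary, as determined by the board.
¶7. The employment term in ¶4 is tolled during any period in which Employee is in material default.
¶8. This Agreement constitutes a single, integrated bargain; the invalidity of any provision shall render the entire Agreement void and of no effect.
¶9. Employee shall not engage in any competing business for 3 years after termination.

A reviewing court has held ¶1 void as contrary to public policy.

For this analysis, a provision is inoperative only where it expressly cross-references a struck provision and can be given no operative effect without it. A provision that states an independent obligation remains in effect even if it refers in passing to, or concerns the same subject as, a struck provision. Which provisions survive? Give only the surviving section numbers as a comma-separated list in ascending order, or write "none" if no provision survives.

¶1 is struck. ¶2 has no operative effect of its own apart from ¶1 and is therefore inoperative. The whole of ¶5 is the liquidated-damages amount, defined by reference to ¶1, so ¶5 cannot stand once ¶1 is removed. ¶8 provides that the Agreement is not severable, so the invalidity of any one provision voids the entire Agreement. No provision of the Agreement survives.

none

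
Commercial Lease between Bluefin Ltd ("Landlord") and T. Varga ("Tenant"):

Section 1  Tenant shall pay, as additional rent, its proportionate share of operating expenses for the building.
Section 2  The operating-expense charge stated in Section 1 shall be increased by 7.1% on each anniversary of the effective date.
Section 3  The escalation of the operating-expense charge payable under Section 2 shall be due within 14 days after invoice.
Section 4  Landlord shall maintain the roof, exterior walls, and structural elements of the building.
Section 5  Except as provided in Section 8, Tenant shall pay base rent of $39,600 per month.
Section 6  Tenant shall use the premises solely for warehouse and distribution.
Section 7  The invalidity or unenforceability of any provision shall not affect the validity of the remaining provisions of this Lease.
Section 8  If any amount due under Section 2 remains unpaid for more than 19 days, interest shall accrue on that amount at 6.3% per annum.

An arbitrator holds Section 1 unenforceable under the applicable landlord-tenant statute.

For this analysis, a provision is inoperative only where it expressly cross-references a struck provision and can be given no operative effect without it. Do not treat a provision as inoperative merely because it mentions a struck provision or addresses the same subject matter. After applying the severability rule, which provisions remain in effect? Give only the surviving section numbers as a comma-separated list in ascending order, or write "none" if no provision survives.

4, 5, 6, 7

Section 1 is struck. Section 2 operates only by reference to Section 1, so it falls with Section 1. Section 3 has no operative effect of its own apart from Section 2 and is therefore inoperative. Section 8 does nothing except set the default interest on the escalation of the operating-expense charge by reference to Section 2; with Section 2 gone it has no independent effect and is inoperative. Section 5 mentions Section 8 but its own obligation stands independently of Section 8, so Section 5 is not affected. Section 7 is a severability clause and preserves every provision that can still be given independent effect. Section 4, Section 5, Section 6, and Section 7 remain in effect.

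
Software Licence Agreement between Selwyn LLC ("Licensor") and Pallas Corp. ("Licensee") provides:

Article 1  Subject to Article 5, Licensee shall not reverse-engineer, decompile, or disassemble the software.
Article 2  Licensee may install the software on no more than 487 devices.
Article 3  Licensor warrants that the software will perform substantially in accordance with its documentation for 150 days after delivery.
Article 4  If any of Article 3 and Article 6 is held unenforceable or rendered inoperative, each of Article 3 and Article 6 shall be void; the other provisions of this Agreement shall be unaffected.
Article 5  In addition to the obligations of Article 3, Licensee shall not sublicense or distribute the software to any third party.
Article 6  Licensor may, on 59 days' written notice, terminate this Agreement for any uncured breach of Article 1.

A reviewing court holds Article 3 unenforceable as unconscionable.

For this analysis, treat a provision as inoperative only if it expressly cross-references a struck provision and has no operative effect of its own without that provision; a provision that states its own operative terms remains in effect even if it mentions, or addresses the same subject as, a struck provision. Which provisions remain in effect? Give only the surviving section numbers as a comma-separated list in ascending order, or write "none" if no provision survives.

1, 2, 4, 5

Article 3 is struck. Although Article 5 refers to Article 3, its operative terms do not depend on Article 3, so it remains in effect. Nothing else in the Agreement is defined by reference to Article 3. Article 4 declares Article 3 and Article 6 mutually dependent; since one of them has fallen, all of them are of no effect. That brings down Article 6 as well. The remainder continues in force under Article 4. That leaves Article 1, Article 2, Article 4, and Article 5 in effect.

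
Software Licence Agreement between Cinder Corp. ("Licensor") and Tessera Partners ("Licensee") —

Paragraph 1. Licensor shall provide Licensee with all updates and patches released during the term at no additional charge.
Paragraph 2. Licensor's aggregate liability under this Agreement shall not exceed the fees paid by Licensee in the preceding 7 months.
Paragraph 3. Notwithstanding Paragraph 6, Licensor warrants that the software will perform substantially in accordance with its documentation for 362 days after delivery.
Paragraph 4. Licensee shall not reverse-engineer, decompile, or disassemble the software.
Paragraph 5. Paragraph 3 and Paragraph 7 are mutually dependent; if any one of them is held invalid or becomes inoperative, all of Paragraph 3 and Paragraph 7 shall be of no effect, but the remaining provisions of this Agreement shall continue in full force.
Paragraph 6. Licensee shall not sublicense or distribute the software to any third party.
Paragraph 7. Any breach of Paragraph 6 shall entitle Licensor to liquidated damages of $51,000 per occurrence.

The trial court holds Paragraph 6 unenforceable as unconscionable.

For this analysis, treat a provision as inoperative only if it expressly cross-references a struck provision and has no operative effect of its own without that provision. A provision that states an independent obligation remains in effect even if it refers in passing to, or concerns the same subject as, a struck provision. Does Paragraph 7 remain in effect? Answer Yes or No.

No

Paragraph 6 is struck. Paragraph 7 does nothing except set the liquidated-damages amount by reference to Paragraph 6; with Paragraph 6 gone it has no independent effect and is inoperative. Paragraph 5 declares Paragraph 3 and Paragraph 7 mutually dependent; since one of them has fallen, all of them are of no effect. That brings down Paragraph 3 as well. The remainder continues in force under Paragraph 5. The provisions still in force are Paragraph 1, Paragraph 2, Paragraph 4, and Paragraph 5. Paragraph 7 is among the inoperative provisions, so the answer is no.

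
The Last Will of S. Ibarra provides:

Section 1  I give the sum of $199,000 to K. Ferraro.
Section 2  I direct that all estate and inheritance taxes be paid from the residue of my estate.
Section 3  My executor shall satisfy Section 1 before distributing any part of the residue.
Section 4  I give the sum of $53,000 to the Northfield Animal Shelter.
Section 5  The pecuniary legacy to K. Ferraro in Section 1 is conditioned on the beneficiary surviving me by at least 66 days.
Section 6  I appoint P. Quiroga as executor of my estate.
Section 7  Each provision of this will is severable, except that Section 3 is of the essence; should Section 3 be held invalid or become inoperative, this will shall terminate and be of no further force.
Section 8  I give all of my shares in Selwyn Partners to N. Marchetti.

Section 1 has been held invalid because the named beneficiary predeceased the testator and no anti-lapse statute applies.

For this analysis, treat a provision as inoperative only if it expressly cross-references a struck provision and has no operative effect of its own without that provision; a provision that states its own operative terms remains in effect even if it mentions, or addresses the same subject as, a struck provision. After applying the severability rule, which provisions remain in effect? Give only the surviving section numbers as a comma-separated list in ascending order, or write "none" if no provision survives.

Section 1 is struck. Section 3 merely fixes the priority direction for Section 1; with Section 1 gone it has nothing to operate on and falls away. The only function of Section 5 is the survivorship condition on Section 1, so it cannot stand once Section 1 is removed. Section 7 makes Section 3 an essential term, and Section 3 has been rendered inoperative by the cascade; under Section 7, the entire will is therefore void. No provision of the will survives.

none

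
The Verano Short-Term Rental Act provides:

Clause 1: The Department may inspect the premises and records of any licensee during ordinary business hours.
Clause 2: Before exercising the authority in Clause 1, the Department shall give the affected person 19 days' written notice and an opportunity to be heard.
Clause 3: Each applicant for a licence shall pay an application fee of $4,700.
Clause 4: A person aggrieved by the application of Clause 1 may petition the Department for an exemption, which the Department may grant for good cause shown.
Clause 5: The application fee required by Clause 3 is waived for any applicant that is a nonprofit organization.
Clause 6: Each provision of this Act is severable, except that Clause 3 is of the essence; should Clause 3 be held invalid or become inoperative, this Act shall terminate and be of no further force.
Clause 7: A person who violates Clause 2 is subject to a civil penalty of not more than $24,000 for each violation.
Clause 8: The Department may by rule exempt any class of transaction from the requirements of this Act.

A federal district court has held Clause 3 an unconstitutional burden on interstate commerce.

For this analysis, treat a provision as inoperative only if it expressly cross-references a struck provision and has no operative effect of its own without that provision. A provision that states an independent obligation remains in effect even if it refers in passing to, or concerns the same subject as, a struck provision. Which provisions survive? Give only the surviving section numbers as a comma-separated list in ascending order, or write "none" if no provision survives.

Clause 3 is struck. Clause 5 does nothing except set the nonprofit waiver of the application fee by reference to Clause 3; with Clause 3 gone it has no independent effect and is inoperative. Clause 6 makes Clause 3 an essential term, and Clause 3 is the provision held invalid; under Clause 6, the entire Act is therefore void. No provision of the Act survives.

none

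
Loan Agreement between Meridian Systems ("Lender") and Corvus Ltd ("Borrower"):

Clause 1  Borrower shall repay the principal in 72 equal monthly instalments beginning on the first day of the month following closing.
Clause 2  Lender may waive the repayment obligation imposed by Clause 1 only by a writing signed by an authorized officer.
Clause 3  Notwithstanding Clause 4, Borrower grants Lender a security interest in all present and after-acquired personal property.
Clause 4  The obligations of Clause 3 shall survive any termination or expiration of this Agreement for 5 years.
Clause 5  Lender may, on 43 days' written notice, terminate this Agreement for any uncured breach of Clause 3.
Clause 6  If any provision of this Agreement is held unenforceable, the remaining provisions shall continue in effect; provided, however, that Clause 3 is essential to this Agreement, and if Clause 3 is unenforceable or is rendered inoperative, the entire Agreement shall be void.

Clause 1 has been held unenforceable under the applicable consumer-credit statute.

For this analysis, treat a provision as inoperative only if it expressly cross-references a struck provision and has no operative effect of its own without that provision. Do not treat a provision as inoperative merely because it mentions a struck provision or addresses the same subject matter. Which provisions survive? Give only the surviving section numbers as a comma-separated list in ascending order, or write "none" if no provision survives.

3, 4, 5, 6

Clause 1 is struck. Clause 2 has no operative effect of its own apart from Clause 1 and is therefore inoperative. Clause 6 makes Clause 3 an essential term, but Clause 3 is unaffected, so the severability proviso in Clause 6 preserves the remaining provisions. That leaves Clause 3, Clause 4, Clause 5, and Clause 6 in effect.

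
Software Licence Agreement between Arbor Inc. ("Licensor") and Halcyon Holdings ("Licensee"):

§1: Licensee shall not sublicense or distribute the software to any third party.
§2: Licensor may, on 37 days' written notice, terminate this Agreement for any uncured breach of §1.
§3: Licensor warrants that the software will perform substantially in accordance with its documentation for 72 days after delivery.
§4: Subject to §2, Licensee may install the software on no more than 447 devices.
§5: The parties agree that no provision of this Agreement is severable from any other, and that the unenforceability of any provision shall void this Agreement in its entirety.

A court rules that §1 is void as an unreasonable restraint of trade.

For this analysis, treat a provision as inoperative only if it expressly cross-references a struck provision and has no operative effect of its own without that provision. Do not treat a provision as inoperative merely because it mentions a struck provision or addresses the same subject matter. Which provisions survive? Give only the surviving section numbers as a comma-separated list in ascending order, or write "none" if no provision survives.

§1 is struck. The only function of §2 is the termination right for breach of §1, so it cannot stand once §1 is removed. §5 provides that the Agreement is not severable, so the invalidity of any one provision voids the entire Agreement. No provision of the Agreement survives.

none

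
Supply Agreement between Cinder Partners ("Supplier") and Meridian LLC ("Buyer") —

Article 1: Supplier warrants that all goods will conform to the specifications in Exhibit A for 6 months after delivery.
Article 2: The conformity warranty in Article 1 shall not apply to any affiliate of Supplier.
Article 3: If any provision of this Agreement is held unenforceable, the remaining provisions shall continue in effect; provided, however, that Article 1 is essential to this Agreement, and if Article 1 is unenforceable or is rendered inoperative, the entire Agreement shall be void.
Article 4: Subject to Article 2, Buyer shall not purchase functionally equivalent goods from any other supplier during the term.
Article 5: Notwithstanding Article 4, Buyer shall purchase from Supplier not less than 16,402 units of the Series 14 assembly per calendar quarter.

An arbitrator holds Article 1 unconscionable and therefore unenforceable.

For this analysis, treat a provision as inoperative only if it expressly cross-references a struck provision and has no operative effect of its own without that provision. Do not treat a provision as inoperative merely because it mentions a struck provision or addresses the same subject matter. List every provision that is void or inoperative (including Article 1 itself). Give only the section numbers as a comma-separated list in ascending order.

Article 1 is struck. Article 2 does nothing except set the carve-out from the conformity warranty by reference to Article 1; with Article 1 gone it has no independent effect and is inoperative. Article 3 makes Article 1 an essential term, and Article 1 is the provision held invalid; under Article 3, the entire Agreement is therefore void. No provision of the Agreement survives.

1, 2, 3, 4, 5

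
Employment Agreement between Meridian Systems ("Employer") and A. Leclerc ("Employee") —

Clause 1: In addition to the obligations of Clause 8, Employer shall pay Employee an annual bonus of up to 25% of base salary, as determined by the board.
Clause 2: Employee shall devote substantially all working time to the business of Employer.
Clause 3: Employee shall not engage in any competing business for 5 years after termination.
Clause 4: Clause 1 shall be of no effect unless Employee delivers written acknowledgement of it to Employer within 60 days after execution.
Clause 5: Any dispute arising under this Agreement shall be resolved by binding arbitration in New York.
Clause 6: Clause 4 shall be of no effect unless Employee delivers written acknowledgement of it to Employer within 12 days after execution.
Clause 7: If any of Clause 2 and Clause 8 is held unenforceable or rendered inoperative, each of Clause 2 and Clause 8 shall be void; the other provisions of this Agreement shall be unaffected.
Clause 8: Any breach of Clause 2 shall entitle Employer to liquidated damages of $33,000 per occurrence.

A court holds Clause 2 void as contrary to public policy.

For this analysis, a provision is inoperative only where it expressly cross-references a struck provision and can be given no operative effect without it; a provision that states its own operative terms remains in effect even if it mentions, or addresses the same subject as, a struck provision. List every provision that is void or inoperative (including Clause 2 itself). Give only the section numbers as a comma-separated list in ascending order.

2, 8

Clause 2 is struck. Clause 8 operates only by reference to Clause 2, so it falls with Clause 2. Although Clause 1 refers to Clause 8, its operative terms do not depend on Clause 8, so it remains in effect. Clause 7 declares Clause 2 and Clause 8 mutually dependent; since one of them has fallen, all of them are of no effect. The remainder continues in force under Clause 7. The provisions still in force are Clause 1, Clause 3, Clause 4, Clause 5, Clause 6, and Clause 7.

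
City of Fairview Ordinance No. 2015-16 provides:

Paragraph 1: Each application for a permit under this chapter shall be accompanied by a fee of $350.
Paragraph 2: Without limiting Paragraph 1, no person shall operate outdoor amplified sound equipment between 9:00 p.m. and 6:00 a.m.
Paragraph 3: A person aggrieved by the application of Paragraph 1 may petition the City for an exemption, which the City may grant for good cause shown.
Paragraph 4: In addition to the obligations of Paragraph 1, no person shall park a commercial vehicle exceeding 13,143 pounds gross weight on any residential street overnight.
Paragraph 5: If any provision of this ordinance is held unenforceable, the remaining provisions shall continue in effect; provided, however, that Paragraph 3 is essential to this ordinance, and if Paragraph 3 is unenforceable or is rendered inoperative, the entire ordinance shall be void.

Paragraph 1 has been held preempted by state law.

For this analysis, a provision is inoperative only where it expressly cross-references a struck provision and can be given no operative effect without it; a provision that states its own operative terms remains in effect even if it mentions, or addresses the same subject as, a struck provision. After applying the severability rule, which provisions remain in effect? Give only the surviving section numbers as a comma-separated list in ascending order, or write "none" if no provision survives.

none

Paragraph 1 is struck. Paragraph 3 has no operative effect of its own apart from Paragraph 1 and is therefore inoperative. Paragraph 5 makes Paragraph 3 an essential term, and Paragraph 3 has been rendered inoperative by the cascade; under Paragraph 5, the entire ordinance is therefore void. No provision of the ordinance survives.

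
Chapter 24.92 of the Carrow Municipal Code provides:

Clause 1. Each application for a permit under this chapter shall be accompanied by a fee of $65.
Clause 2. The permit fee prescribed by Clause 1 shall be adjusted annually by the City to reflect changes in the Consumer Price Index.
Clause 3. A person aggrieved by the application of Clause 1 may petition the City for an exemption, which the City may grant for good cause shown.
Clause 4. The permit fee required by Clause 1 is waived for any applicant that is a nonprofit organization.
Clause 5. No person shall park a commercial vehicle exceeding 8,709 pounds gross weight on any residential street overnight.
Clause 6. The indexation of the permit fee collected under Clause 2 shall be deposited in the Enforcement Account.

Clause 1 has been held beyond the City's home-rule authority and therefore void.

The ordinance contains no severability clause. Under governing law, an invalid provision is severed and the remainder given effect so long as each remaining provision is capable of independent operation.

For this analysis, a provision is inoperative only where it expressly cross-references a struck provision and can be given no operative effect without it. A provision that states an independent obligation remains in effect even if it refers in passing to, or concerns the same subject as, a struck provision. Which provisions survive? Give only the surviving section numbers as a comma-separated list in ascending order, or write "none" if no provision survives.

Clause 1 is struck. Clause 2 has no operative effect of its own apart from Clause 1 and is therefore inoperative. Clause 3 has no operative effect of its own apart from Clause 1 and is therefore inoperative. Clause 4 does nothing except set the nonprofit waiver of the permit fee by reference to Clause 1; with Clause 1 gone it has no independent effect and is inoperative. Clause 6 operates only by reference to Clause 2, so it falls with Clause 2. Under the stated default rule, only provisions that cannot operate independently fall away; the rest are enforced. Only Clause 5 remains in effect.

5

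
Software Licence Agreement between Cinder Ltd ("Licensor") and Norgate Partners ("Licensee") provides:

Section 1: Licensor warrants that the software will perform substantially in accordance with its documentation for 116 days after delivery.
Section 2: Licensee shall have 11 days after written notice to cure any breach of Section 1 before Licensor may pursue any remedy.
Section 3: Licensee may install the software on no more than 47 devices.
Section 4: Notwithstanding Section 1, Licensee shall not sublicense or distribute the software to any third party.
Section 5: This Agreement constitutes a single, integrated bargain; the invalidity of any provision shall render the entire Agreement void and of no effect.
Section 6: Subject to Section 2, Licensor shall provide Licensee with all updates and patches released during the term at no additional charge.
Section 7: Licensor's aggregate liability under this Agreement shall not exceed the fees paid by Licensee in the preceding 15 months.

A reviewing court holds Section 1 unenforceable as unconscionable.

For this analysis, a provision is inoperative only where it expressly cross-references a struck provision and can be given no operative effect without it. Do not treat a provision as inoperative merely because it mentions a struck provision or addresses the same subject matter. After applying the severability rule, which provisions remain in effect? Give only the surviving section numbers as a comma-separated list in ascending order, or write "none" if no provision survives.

Section 1 is struck. The only function of Section 2 is the cure period for breach of Section 1, so it cannot stand once Section 1 is removed. Section 5 provides that the Agreement is not severable, so the invalidity of any one provision voids the entire Agreement. No provision of the Agreement survives.

none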